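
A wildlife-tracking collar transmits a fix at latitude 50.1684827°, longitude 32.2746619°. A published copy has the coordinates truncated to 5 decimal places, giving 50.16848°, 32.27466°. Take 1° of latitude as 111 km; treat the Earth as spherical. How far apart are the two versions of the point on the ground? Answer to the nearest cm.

33 cm

The latitude changed by +0.0000027° and the longitude by +0.0000019°.
North–south shift: 0.0000027 × 111000 = 0.2997 m.
E–W at 50.1685°: 0.0000019° × 111000 × cos 50.1685° = 0.0000019 × 111000 × 0.6405 ≈ 0.135088 m.
Hypotenuse of the two orthogonal shifts: √(0.2997² + 0.135088²) = 0.328738 m.
That is 0.328738 m = 32.874 cm.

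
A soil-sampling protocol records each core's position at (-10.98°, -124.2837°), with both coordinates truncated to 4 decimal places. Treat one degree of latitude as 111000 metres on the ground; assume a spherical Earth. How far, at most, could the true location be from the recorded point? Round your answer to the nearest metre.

16 metres

Truncating at 4 decimal places can drop up to a full unit in the last place, so each coordinate may be off by as much as 0.0001°.
Latitude error → 0.0001 × 111000 = 11.1 m along the meridian.
Longitude error → 0.0001 × 111000 × cos 10.98° = 0.0001 × 111000 × 0.9817 ≈ 10.8968 m.
Worst case both components are at the extreme and orthogonal: √(11.1² + 10.8968²) ≈ 15.5548 m.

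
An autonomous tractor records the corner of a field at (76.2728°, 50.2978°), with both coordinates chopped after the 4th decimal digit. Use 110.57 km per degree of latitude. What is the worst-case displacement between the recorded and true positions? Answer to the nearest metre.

Truncating at 4 decimal places can drop up to a full unit in the last place, so each coordinate may be off by as much as 0.0001°.
N–S: 0.0001° × 110570 m/° = 11.057 m.
Longitude error → 0.0001 × 110570 × cos 76.2728° = 0.0001 × 110570 × 0.2373 ≈ 2.62382 m.
Worst case both components are at the extreme and orthogonal: √(11.057² + 2.62382²) ≈ 11.3641 m.

11 metres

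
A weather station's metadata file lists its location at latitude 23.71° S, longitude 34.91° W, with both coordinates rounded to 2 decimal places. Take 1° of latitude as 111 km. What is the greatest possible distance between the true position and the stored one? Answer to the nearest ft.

Rounding to 2 decimal places leaves each coordinate within ±0.005° of the true value.
North–south component: 0.005° × 111000 = 555 m.
East–west component at 23.71°: 0.005° × 111000 × cos 23.71° ≈ 0.005 × 101631 ≈ 508.154 m.
Combining orthogonally: (555² + 508.154²)^½ ≈ 752.493 m.
In feet: 752.493 m ÷ 0.3048 ≈ 2468.8 ft.

2469 ft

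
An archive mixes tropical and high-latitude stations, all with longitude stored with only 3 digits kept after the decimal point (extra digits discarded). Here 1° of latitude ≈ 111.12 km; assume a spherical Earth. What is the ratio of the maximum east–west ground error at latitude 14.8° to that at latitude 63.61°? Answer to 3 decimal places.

2.175

Truncating at 3 decimal places can drop up to a full unit in the last place, so the longitude may be off by as much as 0.001°.
At 14.8°: 0.001° × 111120 × cos 14.8° = 0.001 × 111120 × 0.9668 ≈ 107.43 m.
Error at 63.61° = 0.001° × 111120 × cos 63.61° ≈ 111.12 × 0.4445 = 49.39 m.
Ratio: 107.43 / 49.39 = cos 14.8° / cos 63.61° ≈ 2.1752.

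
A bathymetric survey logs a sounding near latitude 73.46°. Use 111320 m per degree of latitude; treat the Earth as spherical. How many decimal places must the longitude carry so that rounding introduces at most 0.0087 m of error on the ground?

At 73.46° one degree of longitude covers 111320 × cos 73.46° ≈ 111320 × 0.2847 ≈ 31691.1 m.
N decimal places → at most half a unit in the last place, 0.5 × 10⁻ᴺ° = 31691.1/2 × 10⁻ᴺ m.
Setting 15845.5 × 10⁻ᴺ ≤ 0.0087 gives 10ᴺ ≥ 1.821e+06, i.e. N ≥ 6.26.
N = 6 would give 0.0158 m (too coarse); N = 7 gives 0.00158 m ≤ 0.0087 m.

7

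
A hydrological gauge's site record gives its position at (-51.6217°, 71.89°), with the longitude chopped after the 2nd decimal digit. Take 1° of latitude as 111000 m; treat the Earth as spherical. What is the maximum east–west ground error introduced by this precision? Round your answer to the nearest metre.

Truncating at 2 decimal places can drop up to a full unit in the last place, so the longitude may be off by as much as 0.01°.
Parallels shrink by cos φ, so at 51.6217° a degree of longitude is 111000 × 0.6209 ≈ 68914.5 m.
East–west error: 0.01° × 68914.5 m/° ≈ 689.145 m.

689 metres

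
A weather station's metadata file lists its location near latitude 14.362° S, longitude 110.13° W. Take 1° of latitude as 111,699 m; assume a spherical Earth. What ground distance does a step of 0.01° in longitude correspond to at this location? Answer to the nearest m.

1082 m

0.01° of longitude at 14.362° is 0.01 × 111699 × cos 14.362° ≈ 0.01 × 108208 = 1082.08 m.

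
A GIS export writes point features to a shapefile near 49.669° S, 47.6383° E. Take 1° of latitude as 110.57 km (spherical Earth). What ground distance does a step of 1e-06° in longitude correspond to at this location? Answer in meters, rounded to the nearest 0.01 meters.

0.07 meters

At 49.669° a degree of longitude is 110570 × cos 49.669° ≈ 71561.2 m, so 1e-06° corresponds to 0.0715612 m.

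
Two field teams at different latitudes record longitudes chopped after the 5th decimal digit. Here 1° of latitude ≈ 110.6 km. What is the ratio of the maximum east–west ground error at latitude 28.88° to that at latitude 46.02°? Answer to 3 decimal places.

Truncating at 5 decimal places can drop up to a full unit in the last place, so the longitude may be off by as much as 1e-05°.
At 28.88°: 1e-05° × 110600 × cos 28.88° = 1e-05 × 110600 × 0.8756 ≈ 0.96845 m.
At 46.02°: 1e-05° × 110600 × cos 46.02° = 1e-05 × 110600 × 0.6944 ≈ 0.76801 m.
The ratio reduces to cos 28.88° / cos 46.02° = 0.8756/0.6944 ≈ 1.2610.

1.261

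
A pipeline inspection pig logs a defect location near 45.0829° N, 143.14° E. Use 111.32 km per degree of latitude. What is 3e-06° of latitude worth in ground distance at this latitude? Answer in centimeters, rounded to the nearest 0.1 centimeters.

33.4 centimeters

3e-06° × 111320 m/° = 0.33396 m.
That is 0.33396 m = 33.396 cm.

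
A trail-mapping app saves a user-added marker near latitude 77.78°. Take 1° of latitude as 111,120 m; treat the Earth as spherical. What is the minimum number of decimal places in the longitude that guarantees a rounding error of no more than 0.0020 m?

At 77.78° one degree of longitude covers 111120 × cos 77.78° ≈ 111120 × 0.2117 ≈ 23520.3 m.
N decimal places → at most half a unit in the last place, 0.5 × 10⁻ᴺ° = 23520.3/2 × 10⁻ᴺ m.
Need 0.5 × 23520.3 × 10⁻ᴺ ≤ 0.0020 → 10⁻ᴺ ≤ 1.701e-07, so N ≥ 6.77.
At 6 places the error can reach 0.0118 m, but 7 places keeps it to 0.00118 m.

7 decimal places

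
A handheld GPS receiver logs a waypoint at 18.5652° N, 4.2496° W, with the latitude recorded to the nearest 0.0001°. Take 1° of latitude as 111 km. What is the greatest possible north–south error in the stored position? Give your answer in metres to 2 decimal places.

Rounding to 4 decimal places leaves the latitude within ±5e-05° of the true value.
Along the meridian that is 5e-05° × 111000 m/° = 5.55 m.

5.55 metres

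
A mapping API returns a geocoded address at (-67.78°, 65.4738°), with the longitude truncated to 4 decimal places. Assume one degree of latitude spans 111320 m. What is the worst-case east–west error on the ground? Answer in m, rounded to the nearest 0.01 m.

4.21 m

Truncating at 4 decimal places can drop up to a full unit in the last place, so the longitude may be off by as much as 0.0001°.
At latitude 67.78° a degree of longitude spans 111320 m × cos 67.78° = 111320 × 0.3782 ≈ 42097.2 m.
So at most 0.0001° × 42097.2 ≈ 4.20972 m east–west.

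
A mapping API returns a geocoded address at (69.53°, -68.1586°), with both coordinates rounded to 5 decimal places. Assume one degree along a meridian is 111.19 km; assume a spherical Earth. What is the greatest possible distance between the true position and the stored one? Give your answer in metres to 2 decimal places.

0.59 metres

Rounding to 5 decimal places leaves each coordinate within ±5e-06° of the true value.
North–south component: 5e-06° × 111190 = 0.55595 m.
Longitude error → 5e-06 × 111190 × cos 69.53° = 5e-06 × 111190 × 0.3497 ≈ 0.194425 m.
The two errors are perpendicular, so the maximum displacement is √(0.55595² + 0.194425²) ≈ 0.588966 m.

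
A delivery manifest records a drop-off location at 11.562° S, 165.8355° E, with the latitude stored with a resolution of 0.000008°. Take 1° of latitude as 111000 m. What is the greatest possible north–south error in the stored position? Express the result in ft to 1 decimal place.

1.5 ft

With a 0.000008° grid the true value lies within half a step, ±0.000008°/2 = ±4e-06°, of the stored one.
So the N–S error is at most 4e-06 × 111000 = 0.444 m.
Converting: 0.444 m × 3.2808 ft/m ≈ 1.4567 ft.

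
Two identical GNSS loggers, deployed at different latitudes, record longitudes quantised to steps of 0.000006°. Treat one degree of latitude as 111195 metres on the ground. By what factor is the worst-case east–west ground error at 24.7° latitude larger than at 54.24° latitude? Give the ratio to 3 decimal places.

1.555

With a 0.000006° grid the true value lies within half a step, ±0.000006°/2 = ±3e-06°, of the stored one.
Error at 24.7° = 3e-06° × 111195 × cos 24.7° ≈ 0.33359 × 0.9085 = 0.30306 m.
At 54.24°: 3e-06° × 111195 × cos 54.24° = 3e-06 × 111195 × 0.5844 ≈ 0.19494 m.
The ratio reduces to cos 24.7° / cos 54.24° = 0.9085/0.5844 ≈ 1.5546.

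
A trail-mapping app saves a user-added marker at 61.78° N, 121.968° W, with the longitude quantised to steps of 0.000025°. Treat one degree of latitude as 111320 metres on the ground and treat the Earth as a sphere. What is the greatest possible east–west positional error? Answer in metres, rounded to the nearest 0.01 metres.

With a 0.000025° grid the true value lies within half a step, ±0.000025°/2 = ±1.25e-05°, of the stored one.
At latitude 61.78° a degree of longitude spans 111320 m × cos 61.78° = 111320 × 0.4729 ≈ 52638.6 m.
Maximum E–W displacement: 1.25e-05 × 52638.6 = 0.657982 m.

0.66 metres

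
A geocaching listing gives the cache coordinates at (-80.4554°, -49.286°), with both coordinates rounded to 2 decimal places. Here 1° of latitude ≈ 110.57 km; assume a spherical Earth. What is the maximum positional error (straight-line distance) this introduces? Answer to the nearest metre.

560 metres

Rounding to 2 decimal places leaves each coordinate within ±0.005° of the true value.
Latitude error → 0.005 × 110570 = 552.85 m along the meridian.
East–west component at 80.4554°: 0.005° × 110570 × cos 80.4554° ≈ 0.005 × 18334.2 ≈ 91.671 m.
Worst case both components are at the extreme and orthogonal: √(552.85² + 91.671²) ≈ 560.399 m.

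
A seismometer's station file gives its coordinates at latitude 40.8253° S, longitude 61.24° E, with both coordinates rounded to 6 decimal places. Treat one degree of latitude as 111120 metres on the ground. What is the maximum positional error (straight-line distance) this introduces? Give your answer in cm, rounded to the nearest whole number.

7 cm

Rounding to 6 decimal places leaves each coordinate within ±5e-07° of the true value.
N–S: 5e-07° × 111120 m/° = 0.05556 m.
E–W at 40.8253°: 5e-07° × 111120 × cos 40.8253° = 5e-07 × 111120 × 0.7567 ≈ 0.0420426 m.
Combining orthogonally: (0.05556² + 0.0420426²)^½ ≈ 0.0696742 m.
That is 0.0696742 m = 6.9674 cm.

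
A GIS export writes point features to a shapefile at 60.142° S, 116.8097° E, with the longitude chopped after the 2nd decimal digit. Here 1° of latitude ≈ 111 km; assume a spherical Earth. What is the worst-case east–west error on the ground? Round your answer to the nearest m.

553 m

Truncating at 2 decimal places can drop up to a full unit in the last place, so the longitude may be off by as much as 0.01°.
Parallels shrink by cos φ, so at 60.142° a degree of longitude is 111000 × 0.4979 ≈ 55261.6 m.
Maximum E–W displacement: 0.01 × 55261.6 = 552.616 m.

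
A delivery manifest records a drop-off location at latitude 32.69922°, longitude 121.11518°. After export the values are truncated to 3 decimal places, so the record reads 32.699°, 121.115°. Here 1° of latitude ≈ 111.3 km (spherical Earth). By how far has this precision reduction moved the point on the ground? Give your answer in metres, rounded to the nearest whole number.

30 metres

The latitude changed by +0.00022° and the longitude by +0.00018°.
N–S: 0.00022° × 111300 m/° = 24.486 m.
E–W at 32.699°: 0.00018° × 111300 × cos 32.699° = 0.00018 × 111300 × 0.8415 ≈ 16.859 m.
Hypotenuse of the two orthogonal shifts: √(24.486² + 16.859²) = 29.7286 m.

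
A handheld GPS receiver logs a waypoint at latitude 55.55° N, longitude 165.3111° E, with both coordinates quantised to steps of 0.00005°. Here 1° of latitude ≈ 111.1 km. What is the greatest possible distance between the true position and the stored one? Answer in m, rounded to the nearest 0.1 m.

With a 0.00005° grid the true value lies within half a step, ±0.00005°/2 = ±2.5e-05°, of the stored one.
Latitude error → 2.5e-05 × 111100 = 2.7775 m along the meridian.
Longitude error → 2.5e-05 × 111100 × cos 55.55° = 2.5e-05 × 111100 × 0.5657 ≈ 1.5712 m.
Worst case both components are at the extreme and orthogonal: √(2.7775² + 1.5712²) ≈ 3.19111 m.

3.2 m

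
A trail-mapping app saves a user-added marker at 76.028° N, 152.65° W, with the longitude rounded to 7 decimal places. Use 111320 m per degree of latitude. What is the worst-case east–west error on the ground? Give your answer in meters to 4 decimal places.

Rounding to 7 decimal places leaves the longitude within ±5e-08° of the true value.
At latitude 76.028° a degree of longitude spans 111320 m × cos 76.028° = 111320 × 0.2414 ≈ 26878 m.
Maximum E–W displacement: 5e-08 × 26878 = 0.0013439 m.

0.0013 meters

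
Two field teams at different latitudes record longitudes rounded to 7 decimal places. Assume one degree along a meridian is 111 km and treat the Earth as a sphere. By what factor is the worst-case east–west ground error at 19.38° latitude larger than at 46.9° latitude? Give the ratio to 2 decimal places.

1.38

Rounding to 7 decimal places leaves the longitude within ±5e-08° of the true value.
Error at 19.38° = 5e-08° × 111000 × cos 19.38° ≈ 0.00555 × 0.9433 = 0.0052355 m.
Error at 46.9° = 5e-08° × 111000 × cos 46.9° ≈ 0.00555 × 0.6833 = 0.0037922 m.
The ratio reduces to cos 19.38° / cos 46.9° = 0.9433/0.6833 ≈ 1.3806.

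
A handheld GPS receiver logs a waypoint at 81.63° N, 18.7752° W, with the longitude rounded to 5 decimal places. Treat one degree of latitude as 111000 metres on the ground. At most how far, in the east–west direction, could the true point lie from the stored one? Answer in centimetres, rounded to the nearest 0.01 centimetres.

Rounding to 5 decimal places leaves the longitude within ±5e-06° of the true value.
Parallels shrink by cos φ, so at 81.63° a degree of longitude is 111000 × 0.1456 ≈ 16157.7 m.
Maximum E–W displacement: 5e-06 × 16157.7 = 0.0807886 m.
That is 0.0807886 m = 8.0789 cm.

8.08 centimetres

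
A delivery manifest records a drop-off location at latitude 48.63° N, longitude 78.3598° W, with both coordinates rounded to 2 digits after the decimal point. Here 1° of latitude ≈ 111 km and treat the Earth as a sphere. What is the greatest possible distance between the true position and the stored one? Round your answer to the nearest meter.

665 meters

Rounding to 2 decimal places leaves each coordinate within ±0.005° of the true value.
Latitude error → 0.005 × 111000 = 555 m along the meridian.
E–W at 48.63°: 0.005° × 111000 × cos 48.63° = 0.005 × 111000 × 0.6609 ≈ 366.81 m.
Worst case both components are at the extreme and orthogonal: √(555² + 366.81²) ≈ 665.263 m.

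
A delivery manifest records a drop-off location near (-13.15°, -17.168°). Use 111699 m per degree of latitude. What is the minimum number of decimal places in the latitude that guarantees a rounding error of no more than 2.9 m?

One degree of latitude covers 111699 m.
N decimal places → at most half a unit in the last place, 0.5 × 10⁻ᴺ° = 111699/2 × 10⁻ᴺ m.
Setting 55849.5 × 10⁻ᴺ ≤ 2.9 gives 10ᴺ ≥ 1.926e+04, i.e. N ≥ 4.28.
At 4 places the error can reach 5.58 m, but 5 places keeps it to 0.558 m.

5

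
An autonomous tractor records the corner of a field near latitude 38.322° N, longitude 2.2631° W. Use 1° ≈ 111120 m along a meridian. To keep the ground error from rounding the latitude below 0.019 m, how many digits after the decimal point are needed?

7 decimal places

One degree of latitude covers 111120 m.
Rounding to N decimal places gives at most 0.5 × 10⁻ᴺ degrees of error, i.e. 0.5 × 10⁻ᴺ × 111120 m.
Need 0.5 × 111120 × 10⁻ᴺ ≤ 0.019 → 10⁻ᴺ ≤ 3.420e-07, so N ≥ 6.47.
So 7 decimal places suffice (0.00556 m); 6 would allow up to 0.0556 m.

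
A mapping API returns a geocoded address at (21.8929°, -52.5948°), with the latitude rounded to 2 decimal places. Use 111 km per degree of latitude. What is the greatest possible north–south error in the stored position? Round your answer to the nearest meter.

Rounding to 2 decimal places leaves the latitude within ±0.005° of the true value.
So the N–S error is at most 0.005 × 111000 = 555 m.

555 meters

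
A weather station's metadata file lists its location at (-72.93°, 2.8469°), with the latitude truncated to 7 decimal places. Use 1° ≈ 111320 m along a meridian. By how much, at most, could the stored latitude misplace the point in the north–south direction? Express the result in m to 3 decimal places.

0.011 m

Truncating at 7 decimal places can drop up to a full unit in the last place, so the latitude may be off by as much as 1e-07°.
North–south distance: 1e-07° × 111320 m/° = 0.011132 m.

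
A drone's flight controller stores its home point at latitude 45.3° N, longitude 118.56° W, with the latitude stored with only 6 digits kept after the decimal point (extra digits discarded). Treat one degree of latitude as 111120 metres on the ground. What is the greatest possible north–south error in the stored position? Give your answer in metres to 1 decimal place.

0.1 metres

Truncating at 6 decimal places can drop up to a full unit in the last place, so the latitude may be off by as much as 1e-06°.
North–south distance: 1e-06° × 111120 m/° = 0.11112 m.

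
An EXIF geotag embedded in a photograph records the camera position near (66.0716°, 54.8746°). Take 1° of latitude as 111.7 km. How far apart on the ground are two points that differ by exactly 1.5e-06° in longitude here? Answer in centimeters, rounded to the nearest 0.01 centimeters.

6.80 centimeters

At 66.0716° a degree of longitude is 111700 × cos 66.0716° ≈ 45304.9 m, so 1.5e-06° corresponds to 0.0679574 m.
That is 0.0679574 m = 6.7957 cm.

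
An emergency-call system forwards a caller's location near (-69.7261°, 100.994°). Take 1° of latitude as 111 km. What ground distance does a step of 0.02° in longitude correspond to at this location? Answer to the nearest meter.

0.02° of longitude at 69.7261° is 0.02 × 111000 × cos 69.7261° ≈ 0.02 × 38462.4 = 769.249 m.

769 meters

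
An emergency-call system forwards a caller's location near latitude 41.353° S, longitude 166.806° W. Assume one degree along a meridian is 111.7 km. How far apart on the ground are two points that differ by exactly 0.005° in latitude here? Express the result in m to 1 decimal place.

558.5 m

0.005° × 111700 m/° = 558.5 m.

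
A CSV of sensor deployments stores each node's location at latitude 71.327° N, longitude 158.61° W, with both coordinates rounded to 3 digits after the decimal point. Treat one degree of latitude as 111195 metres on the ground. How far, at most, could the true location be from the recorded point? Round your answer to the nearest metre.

Rounding to 3 decimal places leaves each coordinate within ±0.0005° of the true value.
North–south component: 0.0005° × 111195 = 55.5975 m.
Longitude error → 0.0005 × 111195 × cos 71.327° = 0.0005 × 111195 × 0.3202 ≈ 17.8005 m.
Worst case both components are at the extreme and orthogonal: √(55.5975² + 17.8005²) ≈ 58.3776 m.

58 metres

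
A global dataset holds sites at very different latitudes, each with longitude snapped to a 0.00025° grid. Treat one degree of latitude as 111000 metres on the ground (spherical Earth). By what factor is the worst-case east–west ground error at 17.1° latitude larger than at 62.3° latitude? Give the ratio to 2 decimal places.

With a 0.00025° grid the true value lies within half a step, ±0.00025°/2 = ±0.000125°, of the stored one.
Error at 17.1° = 0.000125° × 111000 × cos 17.1° ≈ 13.875 × 0.9558 = 13.262 m.
Error at 62.3° = 0.000125° × 111000 × cos 62.3° ≈ 13.875 × 0.4648 = 6.4497 m.
Ratio: 13.262 / 6.4497 = cos 17.1° / cos 62.3° ≈ 2.0562.

2.06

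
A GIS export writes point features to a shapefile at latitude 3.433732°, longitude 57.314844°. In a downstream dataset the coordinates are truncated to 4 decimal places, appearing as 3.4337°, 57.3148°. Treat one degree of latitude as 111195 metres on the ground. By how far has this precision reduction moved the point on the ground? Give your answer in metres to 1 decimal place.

Δlat = 3.433732 − 3.4337 = +0.000032°; Δlon = 57.314844 − 57.3148 = +0.000044°.
N–S: 0.000032° × 111195 m/° = 3.55824 m.
East–west at this latitude: 0.000044° × 111195 × cos 3.4337° ≈ 0.000044 × 110995 = 4.8838 m.
Hypotenuse of the two orthogonal shifts: √(3.55824² + 4.8838²) = 6.04256 m.

6.0 metres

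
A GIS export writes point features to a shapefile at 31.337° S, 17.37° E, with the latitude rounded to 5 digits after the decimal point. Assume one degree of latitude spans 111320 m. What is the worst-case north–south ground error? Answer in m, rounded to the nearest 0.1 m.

Rounding to 5 decimal places leaves the latitude within ±5e-06° of the true value.
North–south distance: 5e-06° × 111320 m/° = 0.5566 m.

0.6 m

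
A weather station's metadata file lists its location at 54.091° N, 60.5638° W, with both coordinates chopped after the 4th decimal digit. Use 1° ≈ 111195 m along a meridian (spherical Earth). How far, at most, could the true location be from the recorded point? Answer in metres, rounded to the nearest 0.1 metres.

12.9 metres

Truncating at 4 decimal places can drop up to a full unit in the last place, so each coordinate may be off by as much as 0.0001°.
North–south component: 0.0001° × 111195 = 11.1195 m.
East–west component at 54.091°: 0.0001° × 111195 × cos 54.091° ≈ 0.0001 × 65215.8 ≈ 6.52158 m.
Worst case both components are at the extreme and orthogonal: √(11.1195² + 6.52158²) ≈ 12.8909 m.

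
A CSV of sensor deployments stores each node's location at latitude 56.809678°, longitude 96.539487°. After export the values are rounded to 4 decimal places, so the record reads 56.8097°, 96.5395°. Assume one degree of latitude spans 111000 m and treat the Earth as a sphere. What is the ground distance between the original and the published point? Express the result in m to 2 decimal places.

2.57 m

Δlat = 56.809678 − 56.8097 = -0.000022°; Δlon = 96.539487 − 96.5395 = -0.000013°.
North–south shift: -0.000022 × 111000 = -2.442 m.
E–W at 56.8097°: -0.000013° × 111000 × cos 56.8097° = -0.000013 × 111000 × 0.5474 ≈ -0.789929 m.
Distance: √(2.442² + 0.789929²) ≈ 2.56658 m.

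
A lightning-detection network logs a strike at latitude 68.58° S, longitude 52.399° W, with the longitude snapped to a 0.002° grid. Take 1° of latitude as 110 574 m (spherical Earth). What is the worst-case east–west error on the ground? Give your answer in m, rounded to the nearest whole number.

40 m

With a 0.002° grid the true value lies within half a step, ±0.002°/2 = ±0.001°, of the stored one.
Parallels shrink by cos φ, so at 68.58° a degree of longitude is 110574 × 0.3652 ≈ 40381.8 m.
Maximum E–W displacement: 0.001 × 40381.8 = 40.3818 m.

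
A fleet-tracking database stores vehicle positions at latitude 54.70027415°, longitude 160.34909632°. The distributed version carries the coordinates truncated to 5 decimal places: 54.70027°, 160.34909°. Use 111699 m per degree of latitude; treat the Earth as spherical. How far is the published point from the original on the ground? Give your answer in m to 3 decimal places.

0.617 m

The latitude changed by +0.00000415° and the longitude by +0.00000632°.
N–S: 0.00000415° × 111699 m/° = 0.463551 m.
East–west at this latitude: 0.00000632° × 111699 × cos 54.7003° ≈ 0.00000632 × 64545.7 = 0.407929 m.
Distance: √(0.463551² + 0.407929²) ≈ 0.617483 m.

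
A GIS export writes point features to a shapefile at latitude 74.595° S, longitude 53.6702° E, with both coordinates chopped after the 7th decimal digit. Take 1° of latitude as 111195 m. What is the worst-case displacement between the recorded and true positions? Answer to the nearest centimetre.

1 centimetres

Truncating at 7 decimal places can drop up to a full unit in the last place, so each coordinate may be off by as much as 1e-07°.
N–S: 1e-07° × 111195 m/° = 0.0111195 m.
Longitude error → 1e-07 × 111195 × cos 74.595° = 1e-07 × 111195 × 0.2656 ≈ 0.00295379 m.
Worst case both components are at the extreme and orthogonal: √(0.0111195² + 0.00295379²) ≈ 0.0115051 m.
That is 0.0115051 m = 1.1505 cm.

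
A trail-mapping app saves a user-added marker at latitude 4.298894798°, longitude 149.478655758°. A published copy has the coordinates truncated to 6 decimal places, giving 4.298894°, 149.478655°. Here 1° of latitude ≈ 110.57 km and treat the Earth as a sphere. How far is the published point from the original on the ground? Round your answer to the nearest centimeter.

Δlat = 4.298894798 − 4.298894 = +0.000000798°; Δlon = 149.478655758 − 149.478655 = +0.000000758°.
North–south shift: 0.000000798 × 110570 = 0.0882349 m.
East–west at this latitude: 0.000000758° × 110570 × cos 4.29889° ≈ 0.000000758 × 110259 = 0.0835763 m.
Combined displacement = (0.0882349² + 0.0835763²)^½ ≈ 0.121533 m.
That is 0.121533 m = 12.153 cm.

12 centimeters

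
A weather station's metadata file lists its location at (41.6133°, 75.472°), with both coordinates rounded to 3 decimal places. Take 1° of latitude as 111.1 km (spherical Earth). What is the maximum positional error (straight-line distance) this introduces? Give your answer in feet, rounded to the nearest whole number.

228 feet

Rounding to 3 decimal places leaves each coordinate within ±0.0005° of the true value.
Latitude error → 0.0005 × 111100 = 55.55 m along the meridian.
East–west component at 41.6133°: 0.0005° × 111100 × cos 41.6133° ≈ 0.0005 × 83063.2 ≈ 41.5316 m.
The two errors are perpendicular, so the maximum displacement is √(55.55² + 41.5316²) ≈ 69.3591 m.
In feet: 69.3591 m ÷ 0.3048 ≈ 227.56 ft.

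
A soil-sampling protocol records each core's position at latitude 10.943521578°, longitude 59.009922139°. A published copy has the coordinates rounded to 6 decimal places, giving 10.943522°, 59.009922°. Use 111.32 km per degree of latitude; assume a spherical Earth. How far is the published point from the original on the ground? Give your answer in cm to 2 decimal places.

4.94 cm

Δlat = 10.943521578 − 10.943522 = -0.000000422°; Δlon = 59.009922139 − 59.009922 = +0.000000139°.
N–S: -0.000000422° × 111320 m/° = -0.046977 m.
East–west at this latitude: 0.000000139° × 111320 × cos 10.9435° ≈ 0.000000139 × 109296 = 0.0151921 m.
Distance: √(0.046977² + 0.0151921²) ≈ 0.0493725 m.
That is 0.0493725 m = 4.9372 cm.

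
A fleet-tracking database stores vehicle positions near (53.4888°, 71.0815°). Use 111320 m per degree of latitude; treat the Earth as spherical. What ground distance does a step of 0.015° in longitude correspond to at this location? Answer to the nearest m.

993 m

At 53.4888° a degree of longitude is 111320 × cos 53.4888° ≈ 66233.2 m, so 0.015° corresponds to 993.497 m.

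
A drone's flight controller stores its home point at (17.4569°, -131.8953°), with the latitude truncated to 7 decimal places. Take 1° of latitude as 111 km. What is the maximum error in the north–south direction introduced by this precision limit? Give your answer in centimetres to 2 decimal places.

Truncating at 7 decimal places can drop up to a full unit in the last place, so the latitude may be off by as much as 1e-07°.
So the N–S error is at most 1e-07 × 111000 = 0.0111 m.
That is 0.0111 m = 1.11 cm.

1.11 centimetres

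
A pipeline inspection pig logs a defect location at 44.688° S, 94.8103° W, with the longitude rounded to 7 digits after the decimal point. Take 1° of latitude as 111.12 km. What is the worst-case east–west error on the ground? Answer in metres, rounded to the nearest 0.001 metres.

Rounding to 7 decimal places leaves the longitude within ±5e-08° of the true value.
At latitude 44.688° a degree of longitude spans 111120 m × cos 44.688° = 111120 × 0.7109 ≈ 79000.4 m.
So at most 5e-08° × 79000.4 ≈ 0.00395002 m east–west.

0.004 metres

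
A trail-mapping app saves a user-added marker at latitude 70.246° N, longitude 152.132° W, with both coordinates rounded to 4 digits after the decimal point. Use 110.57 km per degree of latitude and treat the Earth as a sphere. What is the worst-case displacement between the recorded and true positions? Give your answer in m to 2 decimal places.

Rounding to 4 decimal places leaves each coordinate within ±5e-05° of the true value.
Latitude error → 5e-05 × 110570 = 5.5285 m along the meridian.
E–W at 70.246°: 5e-05° × 110570 × cos 70.246° = 5e-05 × 110570 × 0.3380 ≈ 1.86854 m.
Combining orthogonally: (5.5285² + 1.86854²)^½ ≈ 5.83573 m.

5.84 m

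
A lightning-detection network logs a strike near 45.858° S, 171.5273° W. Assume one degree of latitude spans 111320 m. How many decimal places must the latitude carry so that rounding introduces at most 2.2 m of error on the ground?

5 decimal places

One degree of latitude covers 111320 m.
With N decimal places the half-ulp bound is 0.5·10⁻ᴺ°, or 0.5·10⁻ᴺ × 111320 m on the ground.
Need 0.5 × 111320 × 10⁻ᴺ ≤ 2.2 → 10⁻ᴺ ≤ 3.953e-05, so N ≥ 4.40.
N = 4 would give 5.57 m (too coarse); N = 5 gives 0.557 m ≤ 2.2 m.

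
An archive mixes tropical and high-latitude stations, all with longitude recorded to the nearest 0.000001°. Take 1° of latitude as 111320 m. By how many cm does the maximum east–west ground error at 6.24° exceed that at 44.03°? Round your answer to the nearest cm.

2 cm

Rounding to 6 decimal places leaves the longitude within ±5e-07° of the true value.
Error at 6.24° = 5e-07° × 111320 × cos 6.24° ≈ 0.05566 × 0.9941 = 0.05533 m.
At 44.03°: 5e-07° × 111320 × cos 44.03° = 5e-07 × 111320 × 0.7190 ≈ 0.040018 m.
So the lower-latitude error exceeds the higher by 0.05533 − 0.040018 = 0.015312 m.
That is 0.015312 m = 1.5312 cm.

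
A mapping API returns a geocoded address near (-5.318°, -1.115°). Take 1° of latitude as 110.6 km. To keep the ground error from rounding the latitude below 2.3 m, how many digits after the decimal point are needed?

5

One degree of latitude covers 110600 m.
With N decimal places the half-ulp bound is 0.5·10⁻ᴺ°, or 0.5·10⁻ᴺ × 110600 m on the ground.
Setting 55300 × 10⁻ᴺ ≤ 2.3 gives 10ᴺ ≥ 2.404e+04, i.e. N ≥ 4.38.
N = 4 would give 5.53 m (too coarse); N = 5 gives 0.553 m ≤ 2.3 m.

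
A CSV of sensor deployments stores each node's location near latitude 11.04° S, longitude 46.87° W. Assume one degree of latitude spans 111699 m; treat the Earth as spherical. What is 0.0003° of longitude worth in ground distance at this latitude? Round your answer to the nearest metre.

33 metres

One degree of longitude here spans 111699 × cos 11.04° = 111699 × 0.9815 ≈ 109632 m; 0.0003° of that is 32.8896 m.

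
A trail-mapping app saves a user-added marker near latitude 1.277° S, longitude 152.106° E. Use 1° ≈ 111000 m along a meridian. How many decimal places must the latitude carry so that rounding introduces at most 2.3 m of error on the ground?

One degree of latitude covers 111000 m.
Rounding to N decimal places gives at most 0.5 × 10⁻ᴺ degrees of error, i.e. 0.5 × 10⁻ᴺ × 111000 m.
Setting 55500 × 10⁻ᴺ ≤ 2.3 gives 10ᴺ ≥ 2.413e+04, i.e. N ≥ 4.38.
At 4 places the error can reach 5.55 m, but 5 places keeps it to 0.555 m.

5 decimal places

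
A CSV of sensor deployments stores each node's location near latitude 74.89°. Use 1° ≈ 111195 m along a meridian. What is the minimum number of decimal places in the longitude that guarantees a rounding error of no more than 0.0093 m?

At 74.89° one degree of longitude covers 111195 × cos 74.89° ≈ 111195 × 0.2607 ≈ 28985.5 m.
Rounding to N decimal places gives at most 0.5 × 10⁻ᴺ degrees of error, i.e. 0.5 × 10⁻ᴺ × 28985.5 m.
Need 0.5 × 28985.5 × 10⁻ᴺ ≤ 0.0093 → 10⁻ᴺ ≤ 6.417e-07, so N ≥ 6.19.
At 6 places the error can reach 0.0145 m, but 7 places keeps it to 0.00145 m.

7 decimal places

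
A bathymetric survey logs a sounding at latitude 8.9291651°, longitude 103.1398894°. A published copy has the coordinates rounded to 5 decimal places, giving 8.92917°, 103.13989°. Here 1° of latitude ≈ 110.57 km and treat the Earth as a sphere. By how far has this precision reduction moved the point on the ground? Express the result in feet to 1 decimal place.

Δlat = 8.9291651 − 8.92917 = -0.0000049°; Δlon = 103.1398894 − 103.13989 = -0.0000006°.
North–south shift: -0.0000049 × 110570 = -0.541793 m.
East–west at this latitude: -0.0000006° × 110570 × cos 8.92917° ≈ -0.0000006 × 109230 = -0.065538 m.
Combined displacement = (0.541793² + 0.065538²)^½ ≈ 0.545743 m.
In feet: 0.545743 m ÷ 0.3048 ≈ 1.7905 ft.

1.8 feet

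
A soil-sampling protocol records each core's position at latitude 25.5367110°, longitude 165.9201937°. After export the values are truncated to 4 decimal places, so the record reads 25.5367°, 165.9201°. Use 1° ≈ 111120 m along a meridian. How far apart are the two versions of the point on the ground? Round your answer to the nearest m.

9 m

Δlat = 25.5367110 − 25.5367 = +0.0000110°; Δlon = 165.9201937 − 165.9201 = +0.0000937°.
N–S: 0.0000110° × 111120 m/° = 1.22232 m.
E–W at 25.5367°: 0.0000937° × 111120 × cos 25.5367° = 0.0000937 × 111120 × 0.9023 ≈ 9.39479 m.
Combined displacement = (1.22232² + 9.39479²)^½ ≈ 9.47398 m.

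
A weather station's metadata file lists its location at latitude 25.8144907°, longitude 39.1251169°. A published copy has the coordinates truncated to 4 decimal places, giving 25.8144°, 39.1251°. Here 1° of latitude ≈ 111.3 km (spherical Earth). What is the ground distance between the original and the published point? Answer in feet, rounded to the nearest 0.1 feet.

33.6 feet

Δlat = 25.8144907 − 25.8144 = +0.0000907°; Δlon = 39.1251169 − 39.1251 = +0.0000169°.
North–south shift: 0.0000907 × 111300 = 10.0949 m.
East–west at this latitude: 0.0000169° × 111300 × cos 25.8144° ≈ 0.0000169 × 100193 = 1.69327 m.
Hypotenuse of the two orthogonal shifts: √(10.0949² + 1.69327²) = 10.2359 m.
In feet: 10.2359 m ÷ 0.3048 ≈ 33.582 ft.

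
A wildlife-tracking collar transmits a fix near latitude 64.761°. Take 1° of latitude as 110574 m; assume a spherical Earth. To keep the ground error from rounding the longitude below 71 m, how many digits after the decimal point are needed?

3

At 64.761° one degree of longitude covers 110574 × cos 64.761° ≈ 110574 × 0.4264 ≈ 47148.2 m.
With N decimal places the half-ulp bound is 0.5·10⁻ᴺ°, or 0.5·10⁻ᴺ × 47148.2 m on the ground.
Setting 23574.1 × 10⁻ᴺ ≤ 71 gives 10ᴺ ≥ 332, i.e. N ≥ 2.52.
So 3 decimal places suffice (23.6 m); 2 would allow up to 236 m.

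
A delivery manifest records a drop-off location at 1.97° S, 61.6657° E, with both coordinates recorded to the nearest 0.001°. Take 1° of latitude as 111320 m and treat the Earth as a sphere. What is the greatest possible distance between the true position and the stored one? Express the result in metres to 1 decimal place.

Rounding to 3 decimal places leaves each coordinate within ±0.0005° of the true value.
N–S: 0.0005° × 111320 m/° = 55.66 m.
E–W at 1.97°: 0.0005° × 111320 × cos 1.97° = 0.0005 × 111320 × 0.9994 ≈ 55.6271 m.
Worst case both components are at the extreme and orthogonal: √(55.66² + 55.6271²) ≈ 78.6919 m.

78.7 metres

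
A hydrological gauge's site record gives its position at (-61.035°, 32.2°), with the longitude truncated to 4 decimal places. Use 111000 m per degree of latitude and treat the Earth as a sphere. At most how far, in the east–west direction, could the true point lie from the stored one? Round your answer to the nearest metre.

Truncating at 4 decimal places can drop up to a full unit in the last place, so the longitude may be off by as much as 0.0001°.
One degree of longitude at 61.035° is 111000 × cos 61.035° ≈ 111000 × 0.4843 = 53754.6 m.
So at most 0.0001° × 53754.6 ≈ 5.37546 m east–west.

5 metres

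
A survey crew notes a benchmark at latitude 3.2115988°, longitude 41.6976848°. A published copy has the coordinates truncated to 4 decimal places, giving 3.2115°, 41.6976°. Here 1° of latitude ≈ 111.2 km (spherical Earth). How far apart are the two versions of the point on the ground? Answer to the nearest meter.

14 meters

Δlat = 3.2115988 − 3.2115 = +0.0000988°; Δlon = 41.6976848 − 41.6976 = +0.0000848°.
North–south shift: 0.0000988 × 111200 = 10.9866 m.
East–west at this latitude: 0.0000848° × 111200 × cos 3.2115° ≈ 0.0000848 × 111025 = 9.41495 m.
Combined displacement = (10.9866² + 9.41495²)^½ ≈ 14.4688 m.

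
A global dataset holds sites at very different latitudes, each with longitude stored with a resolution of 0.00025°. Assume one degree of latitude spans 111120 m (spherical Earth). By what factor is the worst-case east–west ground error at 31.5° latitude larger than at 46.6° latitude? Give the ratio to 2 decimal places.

With a 0.00025° grid the true value lies within half a step, ±0.00025°/2 = ±0.000125°, of the stored one.
Error at 31.5° = 0.000125° × 111120 × cos 31.5° ≈ 13.89 × 0.8526 = 11.843 m.
At 46.6°: 0.000125° × 111120 × cos 46.6° = 0.000125 × 111120 × 0.6871 ≈ 9.5436 m.
The ratio reduces to cos 31.5° / cos 46.6° = 0.8526/0.6871 ≈ 1.2409.

1.24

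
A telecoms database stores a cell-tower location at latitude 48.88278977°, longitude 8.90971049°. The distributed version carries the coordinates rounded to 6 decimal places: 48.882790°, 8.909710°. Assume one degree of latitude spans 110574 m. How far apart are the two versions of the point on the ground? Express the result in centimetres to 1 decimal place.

4.4 centimetres

Δlat = 48.88278977 − 48.882790 = -0.00000023°; Δlon = 8.90971049 − 8.909710 = +0.00000049°.
North–south shift: -0.00000023 × 110574 = -0.025432 m.
E–W at 48.8828°: 0.00000049° × 110574 × cos 48.8828° = 0.00000049 × 110574 × 0.6576 ≈ 0.0356297 m.
Hypotenuse of the two orthogonal shifts: √(0.025432² + 0.0356297²) = 0.0437751 m.
That is 0.0437751 m = 4.3775 cm.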